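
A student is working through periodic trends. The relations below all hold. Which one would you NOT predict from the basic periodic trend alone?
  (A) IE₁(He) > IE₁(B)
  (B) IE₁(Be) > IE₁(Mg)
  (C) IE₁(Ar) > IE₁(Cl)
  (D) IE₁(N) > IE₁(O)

(D)

The general trend: IE₁ increases across a period and decreases down a group.
(A) He (period 1, group 18) vs B (period 2, group 13): the stated order agrees with the simple trend.
(B) Be (period 2, group 2) vs Mg (period 3, group 2): the stated order agrees with the simple trend.
(C) Ar (period 3, group 18) vs Cl (period 3, group 17): the stated order agrees with the simple trend.
(D) N (period 2, group 15) vs O (period 2, group 16): the stated order contradicts the simple trend.
The exception is (D): pairing an electron in O's 2p⁴ costs repulsion energy, so O ionizes more easily than half-filled N (2p³).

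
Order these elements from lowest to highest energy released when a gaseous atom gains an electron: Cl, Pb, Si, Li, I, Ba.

Adding an electron releases more energy for atoms nearer the top right (short of the noble gases).
These span different periods and groups, so the two trends combine.
Pb > Ba: Pb lies to the right of Ba in period 6, so the across-period effect alone puts Pb higher.
Li > Pb: the two effects oppose for this pair; the down-group effect wins (60 vs 35 kJ/mol).
Si > Li: period and group pull opposite ways; the across-period shift dominates (134 vs 60 kJ/mol).
I > Si: period and group pull opposite ways; the across-period shift dominates (295 vs 134 kJ/mol).
Cl > I: Cl sits above I in group 17, so the down-group effect alone puts Cl higher.
Tabulated electron affinity (kJ/mol): Li 60, Si 134, Cl 349, I 295, Ba 14, Pb 35.
So from lowest to highest: Ba < Pb < Li < Si < I < Cl.

Ba, Pb, Li, Si, I, Cl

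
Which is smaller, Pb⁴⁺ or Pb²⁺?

Pb⁴⁺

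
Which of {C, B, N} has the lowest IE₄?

C

After 3 electrons have been removed, what remains? C³⁺ still has 1 valence electron; B³⁺ is the bare [He] core; N³⁺ still has 2 valence electrons.
Core electrons are held far more tightly than valence electrons, so B tops the IE_4 order.
Valence configurations: C³⁺ [He]2s¹, N³⁺ [He]2s².
The numbers (kJ/mol): C 6223, B 25026, N 7475.
Putting it together, IE_4: C < N < B.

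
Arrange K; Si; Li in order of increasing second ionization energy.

After 1 electron has been removed, what remains? K⁺ is the bare [Ar] core; Si⁺ still has 3 valence electrons; Li⁺ is the bare [He] core.
Pulling an electron out of a noble-gas core costs far more than removing a remaining valence electron, so K and Li sit at the high end of IE_2.
The numbers (kJ/mol): K 3052, Si 1577, Li 7298.
So the second ionization energies run Si < K < Li.

Si, K, Li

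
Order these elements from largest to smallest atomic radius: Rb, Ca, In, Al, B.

Rb, Ca, In, Al, B

Moving right in a period, electrons are added to the same shell under a stronger nuclear pull, so atoms get smaller; moving down, a new shell is opened and atoms get larger.
Neither a single period nor a single group — weigh both effects.
Al > B: they share group 13; the group trend gives Al the larger value.
In > Al: they share group 13; the group trend gives In the larger value.
Ca > In: the two effects oppose for this pair; the across-period effect wins (171 vs 142 pm).
Rb > Ca: both effects reinforce here, so Rb is clearly the larger of the two.
Approximate values (pm): B 85, Al 126, Ca 171, Rb 210, In 142.
So from largest to smallest: Rb > Ca > In > Al > B.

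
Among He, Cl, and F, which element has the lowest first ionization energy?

First ionization energy rises across a period (greater Z_eff holds electrons more tightly) and falls down a group (valence electrons are farther from the nucleus).
Here both period and group differ, so the two effects have to be weighed against each other.
F > Cl: F sits above Cl in group 17, so the down-group effect alone puts F higher.
He > F: relative to F, both the across-period and down-group shifts push He's first ionization energy up.
For reference (kJ/mol): He 2372, F 1681, Cl 1251.
The lowest first ionization energy among these belongs to Cl.

Cl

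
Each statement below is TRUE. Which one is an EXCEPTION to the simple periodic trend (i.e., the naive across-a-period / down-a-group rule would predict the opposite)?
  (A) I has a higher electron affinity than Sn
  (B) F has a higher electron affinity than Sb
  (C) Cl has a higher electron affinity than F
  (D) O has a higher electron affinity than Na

The general trend: electron affinity increases across a period and decreases down a group.
(A) I (period 5, group 17) vs Sn (period 5, group 14): the stated order agrees with the simple trend.
(B) F (period 2, group 17) vs Sb (period 5, group 15): the stated order agrees with the simple trend.
(C) Cl (period 3, group 17) vs F (period 2, group 17): the stated order contradicts the simple trend.
(D) O (period 2, group 16) vs Na (period 3, group 1): the stated order agrees with the simple trend.
The exception is (C): F's small 2p subshell makes the incoming electron feel strong e⁻–e⁻ repulsion, so Cl actually releases more energy on gaining an electron.

(C)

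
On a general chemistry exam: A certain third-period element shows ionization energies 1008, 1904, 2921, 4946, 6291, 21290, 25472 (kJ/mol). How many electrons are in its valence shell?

Look for the largest jump between consecutive ionization energies: IE6/IE5 ≈ 3.4, far larger than any earlier ratio.
That jump marks the point where a core electron is being removed. So the atom has 5 valence electrons.

5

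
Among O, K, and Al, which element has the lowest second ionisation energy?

Consider each +1 ion: O⁺ still has 5 valence electrons; K⁺ is the bare [Ar] core; Al⁺ still has 2 valence electrons.
Usually core removal costs more than valence removal, but here the competition is close: a tightly held n=2 valence electron can cost more to remove than an n=3 core electron, so the actual values have to decide it.
Valence configurations: O⁺ [He]2s²2p³, Al⁺ [Ne]3s².
The numbers (kJ/mol): O 3388, K 3052, Al 1817.
So the second ionization energies run Al < K < O.

Al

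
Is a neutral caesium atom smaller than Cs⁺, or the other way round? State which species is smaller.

Cs⁺

Forming Cs⁺ removes 1 electron from Cs. Fewer electrons for the same nuclear charge means less shielding and a higher Z_eff on the remaining electrons, and for main-group metals the entire outer shell is lost.
A cation is smaller than its parent atom: Cs⁺ < Cs.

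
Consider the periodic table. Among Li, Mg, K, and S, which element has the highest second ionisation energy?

Li

After 1 electron has been removed, what remains? Li⁺ is the bare [He] core; Mg⁺ still has 1 valence electron; K⁺ is the bare [Ar] core; S⁺ still has 5 valence electrons.
Core electrons are held far more tightly than valence electrons, so K and Li top the IE_2 order.
Valence configurations: Mg⁺ [Ne]3s¹, S⁺ [Ne]3s²3p³.
The numbers (kJ/mol): Li 7298, Mg 1451, K 3052, S 2252.
So the second ionization energies run Mg < S < K < Li.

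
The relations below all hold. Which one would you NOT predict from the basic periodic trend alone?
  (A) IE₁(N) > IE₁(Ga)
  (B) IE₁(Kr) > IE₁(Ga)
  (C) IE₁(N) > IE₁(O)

The general trend: first ionization energy increases across a period and decreases down a group.
(A) N (period 2, group 15) vs Ga (period 4, group 13): the stated order agrees with the simple trend.
(B) Kr (period 4, group 18) vs Ga (period 4, group 13): the stated order agrees with the simple trend.
(C) N (period 2, group 15) vs O (period 2, group 16): the stated order contradicts the simple trend.
The exception is (C): pairing an electron in O's 2p⁴ costs repulsion energy, so O ionizes more easily than half-filled N (2p³).

(C)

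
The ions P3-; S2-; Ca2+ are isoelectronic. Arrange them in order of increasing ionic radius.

Ca2+ < S2- < P3-

All of these have 18 electrons, so size is governed by nuclear charge alone: the more protons, the stronger the pull on the same electron cloud, and the smaller the ion.
Nuclear charges: Ca2+ (Z=20), S2- (Z=16), P3- (Z=15).
Smallest to largest: Ca2+ < S2- < P3-.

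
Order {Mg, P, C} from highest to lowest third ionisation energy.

Mg > C > P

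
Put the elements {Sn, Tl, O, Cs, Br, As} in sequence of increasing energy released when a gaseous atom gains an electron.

Tl < Cs < As < Sn < O < Br

O is in period 2, group 16; As is in period 4, group 15; Br is in period 4, group 17; Sn is in period 5, group 14; Cs is in period 6, group 1; Tl is in period 6, group 13.
EA tends to increase across a period and decrease down a group, though the pattern is less regular than for IE or radius.
Here both period and group differ, so the two effects have to be weighed against each other.
Cs > Tl: this pair runs against the simple trend — see the exception note.
As > Cs: both effects reinforce here, so As is clearly the higher of the two.
Sn > As: this pair runs against the simple trend — see the exception note.
O > Sn: relative to Sn, both the across-period and down-group shifts push O's electron affinity up.
Br > O: the two effects oppose for this pair; the across-period effect wins (325 vs 141 kJ/mol).
Note the exception: Cs has a higher electron affinity than Tl, contrary to the simple trend — Tl's ns²np¹ configuration gives only a small electron affinity — the sparsely filled np subshell binds an added electron weakly.
Note the exception: Sn has a higher electron affinity than As, contrary to the simple trend — adding an electron to As's half-filled np³ subshell costs electron-pairing energy.
For reference (kJ/mol): O 141, As 78, Br 325, Sn 107, Cs 46, Tl 19.
So from lowest to highest: Tl < Cs < As < Sn < O < Br.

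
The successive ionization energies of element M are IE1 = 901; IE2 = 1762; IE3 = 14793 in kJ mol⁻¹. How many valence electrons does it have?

2

Look for the largest jump between consecutive ionization energies: IE3/IE2 ≈ 8.4, far larger than any earlier ratio.
That jump marks the point where a core electron is being removed. So the atom has 2 valence electrons.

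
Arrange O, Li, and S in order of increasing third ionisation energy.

S < O < Li

After 2 electrons have been removed, what remains? O²⁺ still has 4 valence electrons; Li²⁺ is already 1 electron into the core; S²⁺ still has 4 valence electrons.
Pulling an electron out of a noble-gas core costs far more than removing a remaining valence electron, so Li sits at the high end of IE_3.
Valence configurations: O²⁺ [He]2s²2p², S²⁺ [Ne]3s²3p².
Approximate IE_3 values (kJ/mol): O 5300, Li 11815, S 3357.
Overall IE_3 order: S < O < Li.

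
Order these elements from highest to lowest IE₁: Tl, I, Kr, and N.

N, Kr, I, Tl

N is in period 2, group 15; Kr is in period 4, group 18; I is in period 5, group 17; Tl is in period 6, group 13.
Across a period the outer electron is held more tightly (higher IE₁); down a group it sits in a higher shell, more shielded, and comes off more easily.
Neither a single period nor a single group — weigh both effects.
I > Tl: relative to Tl, both the across-period and down-group shifts push I's first ionization energy up.
Kr > I: both effects reinforce here, so Kr is clearly the higher of the two.
N > Kr: period and group pull opposite ways; the down-group shift dominates (1402 vs 1351 kJ/mol).
Approximate values (kJ/mol): N 1402, Kr 1351, I 1008, Tl 589.
So from highest to lowest: N > Kr > I > Tl.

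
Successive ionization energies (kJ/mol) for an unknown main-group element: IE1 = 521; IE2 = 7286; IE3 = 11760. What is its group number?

Group 1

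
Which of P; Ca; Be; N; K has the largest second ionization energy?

K

IE_2 is the cost of taking one more electron from the +1 cation: P⁺ still has 4 valence electrons; Ca⁺ still has 1 valence electron; Be⁺ still has 1 valence electron; N⁺ still has 4 valence electrons; K⁺ is the bare [Ar] core.
Breaking into a closed-shell core is much more expensive than removing a leftover valence electron — K has the largest IE_2 here.
Valence configurations: P⁺ [Ne]3s²3p², Ca⁺ [Ar]4s¹, Be⁺ [He]2s¹, N⁺ [He]2s²2p².
The numbers (kJ/mol): P 1907, Ca 1145, Be 1757, N 2856, K 3052.
Putting it together, IE_2: Ca < Be < P < N < K.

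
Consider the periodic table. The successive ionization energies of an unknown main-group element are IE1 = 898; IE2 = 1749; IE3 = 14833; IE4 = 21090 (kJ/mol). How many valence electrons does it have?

2

Look for the largest jump between consecutive ionization energies: IE3/IE2 ≈ 8.5, far larger than any earlier ratio.
That jump marks the point where a core electron is being removed. So the atom has 2 valence electrons.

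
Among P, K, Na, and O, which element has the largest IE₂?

The second ionization energy removes an electron from the +1 ion. For each element: P⁺ still has 4 valence electrons; K⁺ is the bare [Ar] core; Na⁺ is the bare [Ne] core; O⁺ still has 5 valence electrons.
Usually core removal costs more than valence removal, but here the competition is close: a tightly held n=2 valence electron can cost more to remove than an n=3 core electron, so the actual values have to decide it.
Valence configurations: P⁺ [Ne]3s²3p², O⁺ [He]2s²2p³.
Tabulated IE_2 (kJ/mol): P 1907, K 3052, Na 4562, O 3388.
Putting it together, IE_2: P < K < O < Na.

Na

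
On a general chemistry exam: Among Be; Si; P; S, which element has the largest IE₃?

Be

IE_3 is the cost of taking one more electron from the +2 cation: Be²⁺ is the bare [He] core; Si²⁺ still has 2 valence electrons; P²⁺ still has 3 valence electrons; S²⁺ still has 4 valence electrons.
Pulling an electron out of a noble-gas core costs far more than removing a remaining valence electron, so Be sits at the high end of IE_3.
Valence configurations: Si²⁺ [Ne]3s², P²⁺ [Ne]3s²3p¹, S²⁺ [Ne]3s²3p².
P²⁺ loses a lone 3p electron whereas Si²⁺ must break into a filled 3s² pair, so IE_3(Si) > IE_3(P) even though P has the higher nuclear charge.
Approximate IE_3 values (kJ/mol): Be 14849, Si 3232, P 2914, S 3357.
Hence IE_3: P < Si < S < Be.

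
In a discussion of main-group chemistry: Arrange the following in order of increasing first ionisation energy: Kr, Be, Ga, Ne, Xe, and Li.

Li, Ga, Be, Xe, Kr, Ne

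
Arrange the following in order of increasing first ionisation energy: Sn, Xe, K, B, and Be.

Be is in period 2, group 2; B is in period 2, group 13; K is in period 4, group 1; Sn is in period 5, group 14; Xe is in period 5, group 18.
Across a period the outer electron is held more tightly (higher IE₁); down a group it sits in a higher shell, more shielded, and comes off more easily.
Neither a single period nor a single group — weigh both effects.
Sn > K: the two effects oppose for this pair; the across-period effect wins (709 vs 419 kJ/mol).
B > Sn: period and group pull opposite ways; the down-group shift dominates (801 vs 709 kJ/mol).
Be > B: this pair runs against the simple trend — see the exception note.
Xe > Be: the two effects oppose for this pair; the across-period effect wins (1170 vs 900 kJ/mol).
Note the exception: Be has a higher first ionization energy than B, contrary to the simple trend — removing B's lone 2p electron is easier than breaking Be's filled 2s².
Tabulated first ionization energy (kJ/mol): Be 900, B 801, K 419, Sn 709, Xe 1170.
So from lowest to highest: K < Sn < B < Be < Xe.

K < Sn < B < Be < Xe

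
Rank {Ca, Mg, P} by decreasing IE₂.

P > Mg > Ca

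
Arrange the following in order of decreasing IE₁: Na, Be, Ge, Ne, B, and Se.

Ne > Se > Be > B > Ge > Na

Be is in period 2, group 2; B is in period 2, group 13; Ne is in period 2, group 18; Na is in period 3, group 1; Ge is in period 4, group 14; Se is in period 4, group 16.
IE₁ increases left→right with effective nuclear charge and decreases top→bottom as the valence shell moves farther out.
These span different periods and groups, so the two trends combine.
Ge > Na: the two effects oppose for this pair; the across-period effect wins (762 vs 496 kJ/mol).
B > Ge: period and group pull opposite ways; the down-group shift dominates (801 vs 762 kJ/mol).
Be > B: this pair runs against the simple trend — see the exception note.
Se > Be: the two effects oppose for this pair; the across-period effect wins (941 vs 900 kJ/mol).
Ne > Se: both effects reinforce here, so Ne is clearly the higher of the two.
Note the exception: Be has a higher first ionization energy than B, contrary to the simple trend — removing B's lone 2p electron is easier than breaking Be's filled 2s².
For reference (kJ/mol): Be 900, B 801, Ne 2081, Na 496, Ge 762, Se 941.
So from highest to lowest: Ne > Se > Be > B > Ge > Na.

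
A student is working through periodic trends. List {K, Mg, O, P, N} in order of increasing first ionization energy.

K < Mg < P < O < N

N is in period 2, group 15; O is in period 2, group 16; Mg is in period 3, group 2; P is in period 3, group 15; K is in period 4, group 1.
First ionization energy rises across a period (greater Z_eff holds electrons more tightly) and falls down a group (valence electrons are farther from the nucleus).
Here both period and group differ, so the two effects have to be weighed against each other.
Mg > K: both effects reinforce here, so Mg is clearly the higher of the two.
P > Mg: P lies to the right of Mg in period 3, so the across-period effect alone puts P higher.
O > P: relative to P, both the across-period and down-group shifts push O's first ionization energy up.
N > O: this pair runs against the simple trend — see the exception note.
Note the exception: N has a higher first ionization energy than O, contrary to the simple trend — pairing an electron in O's 2p⁴ costs repulsion energy, so O ionizes more easily than half-filled N (2p³).
Approximate values (kJ/mol): N 1402, O 1314, Mg 738, P 1012, K 419.
So from lowest to highest: K < Mg < P < O < N.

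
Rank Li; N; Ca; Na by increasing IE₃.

N, Ca, Na, Li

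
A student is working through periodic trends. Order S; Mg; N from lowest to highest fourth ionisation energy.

After 3 electrons have been removed, what remains? S³⁺ still has 3 valence electrons; Mg³⁺ is already 1 electron into the core; N³⁺ still has 2 valence electrons.
Breaking into a closed-shell core is much more expensive than removing a leftover valence electron — Mg has the largest IE_4 here.
Valence configurations: S³⁺ [Ne]3s²3p¹, N³⁺ [He]2s².
Approximate IE_4 values (kJ/mol): S 4556, Mg 10543, N 7475.
Putting it together, IE_4: S < N < Mg.

S < N < Mg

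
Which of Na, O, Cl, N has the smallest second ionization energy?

Consider each +1 ion: Na⁺ is the bare [Ne] core; O⁺ still has 5 valence electrons; Cl⁺ still has 6 valence electrons; N⁺ still has 4 valence electrons.
Core electrons are held far more tightly than valence electrons, so Na tops the IE_2 order.
Valence configurations: O⁺ [He]2s²2p³, Cl⁺ [Ne]3s²3p⁴, N⁺ [He]2s²2p².
The numbers (kJ/mol): Na 4562, O 3388, Cl 2298, N 2856.
Overall IE_2 order: Cl < N < O < Na.

Cl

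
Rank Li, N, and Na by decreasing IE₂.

After 1 electron has been removed, what remains? Li⁺ is the bare [He] core; N⁺ still has 4 valence electrons; Na⁺ is the bare [Ne] core.
Core electrons are held far more tightly than valence electrons, so Na and Li top the IE_2 order.
The numbers (kJ/mol): Li 7298, N 2856, Na 4562.
So the second ionization energies run N < Na < Li.

Li, Na, N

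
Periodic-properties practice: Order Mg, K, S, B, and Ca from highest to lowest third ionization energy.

The third ionization energy removes an electron from the +2 ion. For each element: Mg²⁺ is the bare [Ne] core; K²⁺ is already 1 electron into the core; S²⁺ still has 4 valence electrons; B²⁺ still has 1 valence electron; Ca²⁺ is the bare [Ar] core.
Core electrons are held far more tightly than valence electrons, so K, Ca and Mg top the IE_3 order.
Valence configurations: S²⁺ [Ne]3s²3p², B²⁺ [He]2s¹.
Approximate IE_3 values (kJ/mol): Mg 7733, K 4420, S 3357, B 3660, Ca 4912.
Overall IE_3 order: S < B < K < Ca < Mg.

Mg > Ca > K > B > S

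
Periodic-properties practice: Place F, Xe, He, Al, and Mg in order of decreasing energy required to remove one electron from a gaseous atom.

He, F, Xe, Mg, Al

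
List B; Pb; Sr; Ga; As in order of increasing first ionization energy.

Sr < Ga < Pb < B < As

B is in period 2, group 13; Ga is in period 4, group 13; As is in period 4, group 15; Sr is in period 5, group 2; Pb is in period 6, group 14.
Across a period the outer electron is held more tightly (higher IE₁); down a group it sits in a higher shell, more shielded, and comes off more easily.
Here both period and group differ, so the two effects have to be weighed against each other.
Ga > Sr: both effects reinforce here, so Ga is clearly the higher of the two.
Pb > Ga: period and group pull opposite ways; the across-period shift dominates (716 vs 579 kJ/mol).
B > Pb: period and group pull opposite ways; the down-group shift dominates (801 vs 716 kJ/mol).
As > B: period and group pull opposite ways; the across-period shift dominates (947 vs 801 kJ/mol).
Approximate values (kJ/mol): B 801, Ga 579, As 947, Sr 550, Pb 716.
So from lowest to highest: Sr < Ga < Pb < B < As.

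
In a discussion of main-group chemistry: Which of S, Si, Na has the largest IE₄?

The fourth ionization energy removes an electron from the +3 ion. For each element: S³⁺ still has 3 valence electrons; Si³⁺ still has 1 valence electron; Na³⁺ is already 2 electrons into the core.
Core electrons are held far more tightly than valence electrons, so Na tops the IE_4 order.
Valence configurations: S³⁺ [Ne]3s²3p¹, Si³⁺ [Ne]3s¹.
Approximate IE_4 values (kJ/mol): S 4556, Si 4356, Na 9543.
Hence IE_4: Si < S < Na.

Na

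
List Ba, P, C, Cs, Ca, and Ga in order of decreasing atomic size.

Moving right in a period, electrons are added to the same shell under a stronger nuclear pull, so atoms get smaller; moving down, a new shell is opened and atoms get larger.
Neither a single period nor a single group — weigh both effects.
P > C: period and group pull opposite ways; the down-group shift dominates (111 vs 75 pm).
Ga > P: relative to P, both the across-period and down-group shifts push Ga's atomic radius up.
Ca > Ga: Ca lies to the left of Ga in period 4, so the across-period effect alone puts Ca larger.
Ba > Ca: they share group 2; the group trend gives Ba the larger value.
Cs > Ba: Cs lies to the left of Ba in period 6, so the across-period effect alone puts Cs larger.
For reference (pm): C 75, P 111, Ca 171, Ga 124, Cs 232, Ba 196.
So from largest to smallest: Cs > Ba > Ca > Ga > P > C.

Cs > Ba > Ca > Ga > P > C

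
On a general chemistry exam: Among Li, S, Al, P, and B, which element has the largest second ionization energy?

Li

IE_2 is the cost of taking one more electron from the +1 cation: Li⁺ is the bare [He] core; S⁺ still has 5 valence electrons; Al⁺ still has 2 valence electrons; P⁺ still has 4 valence electrons; B⁺ still has 2 valence electrons.
Breaking into a closed-shell core is much more expensive than removing a leftover valence electron — Li has the largest IE_2 here.
Valence configurations: S⁺ [Ne]3s²3p³, Al⁺ [Ne]3s², P⁺ [Ne]3s²3p², B⁺ [He]2s².
Tabulated IE_2 (kJ/mol): Li 7298, S 2252, Al 1817, P 1907, B 2427.
Putting it together, IE_2: Al < P < S < B < Li.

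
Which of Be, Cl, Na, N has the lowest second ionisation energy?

After 1 electron has been removed, what remains? Be⁺ still has 1 valence electron; Cl⁺ still has 6 valence electrons; Na⁺ is the bare [Ne] core; N⁺ still has 4 valence electrons.
Pulling an electron out of a noble-gas core costs far more than removing a remaining valence electron, so Na sits at the high end of IE_2.
Valence configurations: Be⁺ [He]2s¹, Cl⁺ [Ne]3s²3p⁴, N⁺ [He]2s²2p².
Tabulated IE_2 (kJ/mol): Be 1757, Cl 2298, Na 4562, N 2856.
Overall IE_2 order: Be < Cl < N < Na.

Be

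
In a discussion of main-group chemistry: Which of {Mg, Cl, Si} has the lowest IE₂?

Mg

Consider each +1 ion: Mg⁺ still has 1 valence electron; Cl⁺ still has 6 valence electrons; Si⁺ still has 3 valence electrons.
All are still removing valence electrons, so compare the +1 ions as you would atoms: IE_2 generally rises across a period (higher Z_eff) and falls down a group (larger shell), subject to the usual subshell exceptions.
Valence configurations: Mg⁺ [Ne]3s¹, Cl⁺ [Ne]3s²3p⁴, Si⁺ [Ne]3s²3p¹.
Approximate IE_2 values (kJ/mol): Mg 1451, Cl 2298, Si 1577.
Hence IE_2: Mg < Si < Cl.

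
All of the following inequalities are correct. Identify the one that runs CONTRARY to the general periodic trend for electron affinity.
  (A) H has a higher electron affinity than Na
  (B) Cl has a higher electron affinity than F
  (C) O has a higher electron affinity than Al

(B)

The general trend: electron affinity increases across a period and decreases down a group.
(A) H (period 1, group 1) vs Na (period 3, group 1): the stated order agrees with the simple trend.
(B) Cl (period 3, group 17) vs F (period 2, group 17): the stated order contradicts the simple trend.
(C) O (period 2, group 16) vs Al (period 3, group 13): the stated order agrees with the simple trend.
The exception is (B): F's small 2p subshell makes the incoming electron feel strong e⁻–e⁻ repulsion, so Cl actually releases more energy on gaining an electron.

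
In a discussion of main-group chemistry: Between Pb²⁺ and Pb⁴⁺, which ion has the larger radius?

Pb²⁺

Both ions have Z = 82 protons, but Pb⁴⁺ has lost more electrons, so its remaining electrons feel a larger effective nuclear charge per electron and are pulled in more tightly.
Higher positive charge → smaller ion, so Pb²⁺ > Pb⁴⁺.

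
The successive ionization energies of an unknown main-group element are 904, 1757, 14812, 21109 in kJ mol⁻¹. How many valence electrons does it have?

Look for the largest jump between consecutive ionization energies: IE3/IE2 ≈ 8.4, far larger than any earlier ratio.
That jump marks the point where a core electron is being removed. So the atom has 2 valence electrons.

2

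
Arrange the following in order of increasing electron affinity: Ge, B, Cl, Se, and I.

B, Ge, Se, I, Cl

B is in period 2, group 13; Cl is in period 3, group 17; Ge is in period 4, group 14; Se is in period 4, group 16; I is in period 5, group 17.
Adding an electron releases more energy for atoms nearer the top right (short of the noble gases).
Here both period and group differ, so the two effects have to be weighed against each other.
Ge > B: the two effects oppose for this pair; the across-period effect wins (119 vs 27 kJ/mol).
Se > Ge: Se lies to the right of Ge in period 4, so the across-period effect alone puts Se higher.
I > Se: period and group pull opposite ways; the across-period shift dominates (295 vs 195 kJ/mol).
Cl > I: Cl sits above I in group 17, so the down-group effect alone puts Cl higher.
For reference (kJ/mol): B 27, Cl 349, Ge 119, Se 195, I 295.
So from lowest to highest: B < Ge < Se < I < Cl.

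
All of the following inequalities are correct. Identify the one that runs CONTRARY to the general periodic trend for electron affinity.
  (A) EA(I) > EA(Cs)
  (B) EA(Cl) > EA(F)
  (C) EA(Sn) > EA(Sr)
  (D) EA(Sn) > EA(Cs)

(B)

The general trend: electron affinity increases across a period and decreases down a group.
(A) I (period 5, group 17) vs Cs (period 6, group 1): the stated order agrees with the simple trend.
(B) Cl (period 3, group 17) vs F (period 2, group 17): the stated order contradicts the simple trend.
(C) Sn (period 5, group 14) vs Sr (period 5, group 2): the stated order agrees with the simple trend.
(D) Sn (period 5, group 14) vs Cs (period 6, group 1): the stated order agrees with the simple trend.
The exception is (B): F's small 2p subshell makes the incoming electron feel strong e⁻–e⁻ repulsion, so Cl actually releases more energy on gaining an electron.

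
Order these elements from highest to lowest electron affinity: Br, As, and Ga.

Br > As > Ga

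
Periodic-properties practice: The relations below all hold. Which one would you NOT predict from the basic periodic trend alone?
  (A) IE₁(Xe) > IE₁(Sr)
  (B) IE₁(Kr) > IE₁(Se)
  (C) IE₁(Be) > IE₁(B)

(C)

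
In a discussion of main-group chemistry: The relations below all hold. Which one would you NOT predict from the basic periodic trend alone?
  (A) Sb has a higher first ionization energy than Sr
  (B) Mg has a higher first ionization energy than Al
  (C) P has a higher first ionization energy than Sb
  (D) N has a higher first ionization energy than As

(B)

The general trend: first ionization energy increases across a period and decreases down a group.
(A) Sb (period 5, group 15) vs Sr (period 5, group 2): the stated order agrees with the simple trend.
(B) Mg (period 3, group 2) vs Al (period 3, group 13): the stated order contradicts the simple trend.
(C) P (period 3, group 15) vs Sb (period 5, group 15): the stated order agrees with the simple trend.
(D) N (period 2, group 15) vs As (period 4, group 15): the stated order agrees with the simple trend.
The exception is (B): Al's single 3p electron is easier to remove than one from Mg's filled 3s².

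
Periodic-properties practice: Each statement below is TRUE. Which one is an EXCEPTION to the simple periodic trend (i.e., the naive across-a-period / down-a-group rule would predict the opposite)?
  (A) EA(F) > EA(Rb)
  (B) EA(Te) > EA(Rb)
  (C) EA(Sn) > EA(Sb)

(C)

The general trend: electron affinity increases across a period and decreases down a group.
(A) F (period 2, group 17) vs Rb (period 5, group 1): the stated order agrees with the simple trend.
(B) Te (period 5, group 16) vs Rb (period 5, group 1): the stated order agrees with the simple trend.
(C) Sn (period 5, group 14) vs Sb (period 5, group 15): the stated order contradicts the simple trend.
The exception is (C): adding an electron to Sb's half-filled 5p³ is unfavourable, so Sn has the more exothermic EA.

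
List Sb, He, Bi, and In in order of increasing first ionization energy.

He is in period 1, group 18; In is in period 5, group 13; Sb is in period 5, group 15; Bi is in period 6, group 15.
First ionization energy rises across a period (greater Z_eff holds electrons more tightly) and falls down a group (valence electrons are farther from the nucleus).
Here both period and group differ, so the two effects have to be weighed against each other.
Bi > In: period and group pull opposite ways; the across-period shift dominates (703 vs 558 kJ/mol).
Sb > Bi: they share group 15; the group trend gives Sb the larger value.
He > Sb: relative to Sb, both the across-period and down-group shifts push He's first ionization energy up.
Tabulated first ionization energy (kJ/mol): He 2372, In 558, Sb 831, Bi 703.
So from lowest to highest: In < Bi < Sb < He.

In < Bi < Sb < He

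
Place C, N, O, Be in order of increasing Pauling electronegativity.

Be, C, N, O

Smaller atoms with higher effective nuclear charge are more electronegative.
All lie in period 2, so electronegativity increases left to right.
So from lowest to highest: Be < C < N < O.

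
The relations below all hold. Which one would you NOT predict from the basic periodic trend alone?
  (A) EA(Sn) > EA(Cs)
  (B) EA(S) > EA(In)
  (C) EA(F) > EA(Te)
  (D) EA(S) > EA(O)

(D)

The general trend: electron affinity increases across a period and decreases down a group.
(A) Sn (period 5, group 14) vs Cs (period 6, group 1): the stated order agrees with the simple trend.
(B) S (period 3, group 16) vs In (period 5, group 13): the stated order agrees with the simple trend.
(C) F (period 2, group 17) vs Te (period 5, group 16): the stated order agrees with the simple trend.
(D) S (period 3, group 16) vs O (period 2, group 16): the stated order contradicts the simple trend.
The exception is (D): the compact 2p subshell of O repels the added electron more than S's larger 3p does.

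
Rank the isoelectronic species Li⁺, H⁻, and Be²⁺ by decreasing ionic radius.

All of these have 2 electrons, so size is governed by nuclear charge alone: the more protons, the stronger the pull on the same electron cloud, and the smaller the ion.
Nuclear charges: Be²⁺ (Z=4), Li⁺ (Z=3), H⁻ (Z=1).
Largest to smallest: H⁻ > Li⁺ > Be²⁺.

H⁻, Li⁺, Be²⁺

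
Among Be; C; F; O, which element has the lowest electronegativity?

Be is in period 2, group 2; C is in period 2, group 14; O is in period 2, group 16; F is in period 2, group 17.
Electronegativity increases across a period and decreases down a group, tracking effective nuclear charge and atomic size.
All lie in period 2, so electronegativity increases left to right.
The lowest electronegativity among these belongs to Be.

Be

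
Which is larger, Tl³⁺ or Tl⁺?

Tl⁺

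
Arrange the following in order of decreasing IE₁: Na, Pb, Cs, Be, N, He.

He > N > Be > Pb > Na > Cs

First ionization energy rises across a period (greater Z_eff holds electrons more tightly) and falls down a group (valence electrons are farther from the nucleus).
Here both period and group differ, so the two effects have to be weighed against each other.
Na > Cs: they share group 1; the group trend gives Na the larger value.
Pb > Na: the two effects oppose for this pair; the across-period effect wins (716 vs 496 kJ/mol).
Be > Pb: period and group pull opposite ways; the down-group shift dominates (900 vs 716 kJ/mol).
N > Be: N lies to the right of Be in period 2, so the across-period effect alone puts N higher.
He > N: both effects reinforce here, so He is clearly the higher of the two.
Approximate values (kJ/mol): He 2372, Be 900, N 1402, Na 496, Cs 376, Pb 716.
So from highest to lowest: He > N > Be > Pb > Na > Cs.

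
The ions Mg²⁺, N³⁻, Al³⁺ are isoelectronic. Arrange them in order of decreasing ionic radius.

N³⁻, Mg²⁺, Al³⁺

All of these have 10 electrons, so size is governed by nuclear charge alone: the more protons, the stronger the pull on the same electron cloud, and the smaller the ion.
Nuclear charges: Al³⁺ (Z=13), Mg²⁺ (Z=12), N³⁻ (Z=7).
Largest to smallest: N³⁻ > Mg²⁺ > Al³⁺.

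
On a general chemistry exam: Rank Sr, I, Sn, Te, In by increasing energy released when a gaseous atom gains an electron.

Sr, In, Sn, Te, I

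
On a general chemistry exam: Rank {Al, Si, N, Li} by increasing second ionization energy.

After 1 electron has been removed, what remains? Al⁺ still has 2 valence electrons; Si⁺ still has 3 valence electrons; N⁺ still has 4 valence electrons; Li⁺ is the bare [He] core.
Pulling an electron out of a noble-gas core costs far more than removing a remaining valence electron, so Li sits at the high end of IE_2.
Valence configurations: Al⁺ [Ne]3s², Si⁺ [Ne]3s²3p¹, N⁺ [He]2s²2p².
Si⁺ loses a lone 3p electron whereas Al⁺ must break into a filled 3s² pair, so IE_2(Al) > IE_2(Si) even though Si has the higher nuclear charge.
The numbers (kJ/mol): Al 1817, Si 1577, N 2856, Li 7298.
So the second ionization energies run Si < Al < N < Li.

Si < Al < N < Li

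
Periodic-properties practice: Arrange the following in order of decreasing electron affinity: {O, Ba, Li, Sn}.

EA tends to increase across a period and decrease down a group, though the pattern is less regular than for IE or radius.
Neither a single period nor a single group — weigh both effects.
Li > Ba: the two effects oppose for this pair; the down-group effect wins (60 vs 14 kJ/mol).
Sn > Li: period and group pull opposite ways; the across-period shift dominates (107 vs 60 kJ/mol).
O > Sn: relative to Sn, both the across-period and down-group shifts push O's electron affinity up.
Approximate values (kJ/mol): Li 60, O 141, Sn 107, Ba 14.
So from highest to lowest: O > Sn > Li > Ba.

O, Sn, Li, Ba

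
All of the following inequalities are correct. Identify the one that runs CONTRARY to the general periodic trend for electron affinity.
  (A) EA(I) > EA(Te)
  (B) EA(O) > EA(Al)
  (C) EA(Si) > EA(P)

The general trend: electron affinity increases across a period and decreases down a group.
(A) I (period 5, group 17) vs Te (period 5, group 16): the stated order agrees with the simple trend.
(B) O (period 2, group 16) vs Al (period 3, group 13): the stated order agrees with the simple trend.
(C) Si (period 3, group 14) vs P (period 3, group 15): the stated order contradicts the simple trend.
The exception is (C): adding an electron to P's half-filled 3p³ is unfavourable, so Si (3p²) has the more exothermic EA.

(C)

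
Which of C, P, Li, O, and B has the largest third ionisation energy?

The third ionization energy removes an electron from the +2 ion. For each element: C²⁺ still has 2 valence electrons; P²⁺ still has 3 valence electrons; Li²⁺ is already 1 electron into the core; O²⁺ still has 4 valence electrons; B²⁺ still has 1 valence electron.
Core electrons are held far more tightly than valence electrons, so Li tops the IE_3 order.
Valence configurations: C²⁺ [He]2s², P²⁺ [Ne]3s²3p¹, O²⁺ [He]2s²2p², B²⁺ [He]2s¹.
The numbers (kJ/mol): C 4620, P 2914, Li 11815, O 5300, B 3660.
Putting it together, IE_3: P < B < C < O < Li.

Li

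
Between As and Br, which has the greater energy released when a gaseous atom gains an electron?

As is in period 4, group 15; Br is in period 4, group 17.
Electron affinity generally becomes more exothermic across a period toward the halogens and less exothermic down a group.
All lie in period 4, so electron affinity increases left to right.
So Br has the greater energy released when a gaseous atom gains an electron (Br > As).

Br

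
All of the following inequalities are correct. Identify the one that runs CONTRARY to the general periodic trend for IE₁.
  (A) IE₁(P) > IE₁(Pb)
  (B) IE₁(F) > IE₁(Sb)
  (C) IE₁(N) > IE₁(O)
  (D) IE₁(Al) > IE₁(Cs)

(C)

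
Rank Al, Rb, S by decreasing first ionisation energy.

S > Al > Rb

Al is in period 3, group 13; S is in period 3, group 16; Rb is in period 5, group 1.
First ionization energy rises across a period (greater Z_eff holds electrons more tightly) and falls down a group (valence electrons are farther from the nucleus).
These span different periods and groups, so the two trends combine.
Al > Rb: relative to Rb, both the across-period and down-group shifts push Al's first ionization energy up.
S > Al: both are in period 3; the period trend gives S the larger value.
Tabulated first ionization energy (kJ/mol): Al 578, S 1000, Rb 403.
So from highest to lowest: S > Al > Rb.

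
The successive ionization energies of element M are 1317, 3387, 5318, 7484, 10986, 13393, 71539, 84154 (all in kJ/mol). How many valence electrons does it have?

Look for the largest jump between consecutive ionization energies: IE7/IE6 ≈ 5.3, far larger than any earlier ratio.
That jump marks the point where a core electron is being removed. So the atom has 6 valence electrons.

6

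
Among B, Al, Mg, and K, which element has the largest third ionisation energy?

Mg

After 2 electrons have been removed, what remains? B²⁺ still has 1 valence electron; Al²⁺ still has 1 valence electron; Mg²⁺ is the bare [Ne] core; K²⁺ is already 1 electron into the core.
Pulling an electron out of a noble-gas core costs far more than removing a remaining valence electron, so K and Mg sit at the high end of IE_3.
Valence configurations: B²⁺ [He]2s¹, Al²⁺ [Ne]3s¹.
Tabulated IE_3 (kJ/mol): B 3660, Al 2745, Mg 7733, K 4420.
So the third ionization energies run Al < B < K < Mg.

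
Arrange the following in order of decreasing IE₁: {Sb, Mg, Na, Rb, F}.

F > Sb > Mg > Na > Rb

F is in period 2, group 17; Na is in period 3, group 1; Mg is in period 3, group 2; Rb is in period 5, group 1; Sb is in period 5, group 15.
IE₁ increases left→right with effective nuclear charge and decreases top→bottom as the valence shell moves farther out.
These span different periods and groups, so the two trends combine.
Na > Rb: they share group 1; the group trend gives Na the larger value.
Mg > Na: Mg lies to the right of Na in period 3, so the across-period effect alone puts Mg higher.
Sb > Mg: the two effects oppose for this pair; the across-period effect wins (831 vs 738 kJ/mol).
F > Sb: relative to Sb, both the across-period and down-group shifts push F's first ionization energy up.
For reference (kJ/mol): F 1681, Na 496, Mg 738, Rb 403, Sb 831.
So from highest to lowest: F > Sb > Mg > Na > Rb.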